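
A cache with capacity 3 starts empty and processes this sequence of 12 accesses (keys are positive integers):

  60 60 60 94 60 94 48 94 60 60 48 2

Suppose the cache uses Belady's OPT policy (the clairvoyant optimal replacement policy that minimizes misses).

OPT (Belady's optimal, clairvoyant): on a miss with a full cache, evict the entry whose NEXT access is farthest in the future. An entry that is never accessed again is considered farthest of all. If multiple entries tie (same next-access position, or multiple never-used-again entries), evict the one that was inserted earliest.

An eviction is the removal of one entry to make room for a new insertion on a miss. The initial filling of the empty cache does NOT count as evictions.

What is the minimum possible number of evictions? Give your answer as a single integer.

OPT (Belady) simulation (capacity=3):
  1. access 60: MISS. Cache: [60]
  2. access 60: HIT. Next use of 60: step 3. Cache: [60]
  3. access 60: HIT. Next use of 60: step 5. Cache: [60]
  4. access 94: MISS. Cache: [60 94]
  5. access 60: HIT. Next use of 60: step 9. Cache: [60 94]
  6. access 94: HIT. Next use of 94: step 8. Cache: [60 94]
  7. access 48: MISS. Cache: [60 94 48]
  8. access 94: HIT. Next use of 94: never. Cache: [60 94 48]
  9. access 60: HIT. Next use of 60: step 10. Cache: [60 94 48]
  10. access 60: HIT. Next use of 60: never. Cache: [60 94 48]
  11. access 48: HIT. Next use of 48: never. Cache: [60 94 48]
  12. access 2: MISS, evict 60 (next use: never). Cache: [94 48 2]
Total: 8 hits, 4 misses, 1 evictions

Answer: 1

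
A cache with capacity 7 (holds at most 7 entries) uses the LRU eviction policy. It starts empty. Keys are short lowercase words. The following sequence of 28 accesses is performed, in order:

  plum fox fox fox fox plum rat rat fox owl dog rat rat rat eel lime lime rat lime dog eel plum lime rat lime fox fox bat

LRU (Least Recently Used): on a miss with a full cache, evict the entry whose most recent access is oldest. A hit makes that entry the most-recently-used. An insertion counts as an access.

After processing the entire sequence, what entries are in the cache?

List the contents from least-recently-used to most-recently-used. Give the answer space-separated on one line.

Answer: dog eel plum rat lime fox bat

Derivation:
LRU simulation (capacity=7):
  1. access plum: MISS. Cache (LRU->MRU): [plum]
  2. access fox: MISS. Cache (LRU->MRU): [plum fox]
  3. access fox: HIT. Cache (LRU->MRU): [plum fox]
  4. access fox: HIT. Cache (LRU->MRU): [plum fox]
  5. access fox: HIT. Cache (LRU->MRU): [plum fox]
  6. access plum: HIT. Cache (LRU->MRU): [fox plum]
  7. access rat: MISS. Cache (LRU->MRU): [fox plum rat]
  8. access rat: HIT. Cache (LRU->MRU): [fox plum rat]
  9. access fox: HIT. Cache (LRU->MRU): [plum rat fox]
  10. access owl: MISS. Cache (LRU->MRU): [plum rat fox owl]
  11. access dog: MISS. Cache (LRU->MRU): [plum rat fox owl dog]
  12. access rat: HIT. Cache (LRU->MRU): [plum fox owl dog rat]
  13. access rat: HIT. Cache (LRU->MRU): [plum fox owl dog rat]
  14. access rat: HIT. Cache (LRU->MRU): [plum fox owl dog rat]
  15. access eel: MISS. Cache (LRU->MRU): [plum fox owl dog rat eel]
  16. access lime: MISS. Cache (LRU->MRU): [plum fox owl dog rat eel lime]
  17. access lime: HIT. Cache (LRU->MRU): [plum fox owl dog rat eel lime]
  18. access rat: HIT. Cache (LRU->MRU): [plum fox owl dog eel lime rat]
  19. access lime: HIT. Cache (LRU->MRU): [plum fox owl dog eel rat lime]
  20. access dog: HIT. Cache (LRU->MRU): [plum fox owl eel rat lime dog]
  21. access eel: HIT. Cache (LRU->MRU): [plum fox owl rat lime dog eel]
  22. access plum: HIT. Cache (LRU->MRU): [fox owl rat lime dog eel plum]
  23. access lime: HIT. Cache (LRU->MRU): [fox owl rat dog eel plum lime]
  24. access rat: HIT. Cache (LRU->MRU): [fox owl dog eel plum lime rat]
  25. access lime: HIT. Cache (LRU->MRU): [fox owl dog eel plum rat lime]
  26. access fox: HIT. Cache (LRU->MRU): [owl dog eel plum rat lime fox]
  27. access fox: HIT. Cache (LRU->MRU): [owl dog eel plum rat lime fox]
  28. access bat: MISS, evict owl. Cache (LRU->MRU): [dog eel plum rat lime fox bat]
Total: 20 hits, 8 misses, 1 evictions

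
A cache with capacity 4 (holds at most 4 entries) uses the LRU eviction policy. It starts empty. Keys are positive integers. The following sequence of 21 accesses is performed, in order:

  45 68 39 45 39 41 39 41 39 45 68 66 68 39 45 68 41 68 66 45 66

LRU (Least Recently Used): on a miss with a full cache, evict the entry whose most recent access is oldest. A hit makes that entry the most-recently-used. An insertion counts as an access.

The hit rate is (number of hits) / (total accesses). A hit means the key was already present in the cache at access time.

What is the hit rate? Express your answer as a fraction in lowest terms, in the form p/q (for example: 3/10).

LRU simulation (capacity=4):
  1. access 45: MISS. Cache (LRU->MRU): [45]
  2. access 68: MISS. Cache (LRU->MRU): [45 68]
  3. access 39: MISS. Cache (LRU->MRU): [45 68 39]
  4. access 45: HIT. Cache (LRU->MRU): [68 39 45]
  5. access 39: HIT. Cache (LRU->MRU): [68 45 39]
  6. access 41: MISS. Cache (LRU->MRU): [68 45 39 41]
  7. access 39: HIT. Cache (LRU->MRU): [68 45 41 39]
  8. access 41: HIT. Cache (LRU->MRU): [68 45 39 41]
  9. access 39: HIT. Cache (LRU->MRU): [68 45 41 39]
  10. access 45: HIT. Cache (LRU->MRU): [68 41 39 45]
  11. access 68: HIT. Cache (LRU->MRU): [41 39 45 68]
  12. access 66: MISS, evict 41. Cache (LRU->MRU): [39 45 68 66]
  13. access 68: HIT. Cache (LRU->MRU): [39 45 66 68]
  14. access 39: HIT. Cache (LRU->MRU): [45 66 68 39]
  15. access 45: HIT. Cache (LRU->MRU): [66 68 39 45]
  16. access 68: HIT. Cache (LRU->MRU): [66 39 45 68]
  17. access 41: MISS, evict 66. Cache (LRU->MRU): [39 45 68 41]
  18. access 68: HIT. Cache (LRU->MRU): [39 45 41 68]
  19. access 66: MISS, evict 39. Cache (LRU->MRU): [45 41 68 66]
  20. access 45: HIT. Cache (LRU->MRU): [41 68 66 45]
  21. access 66: HIT. Cache (LRU->MRU): [41 68 45 66]
Total: 14 hits, 7 misses, 3 evictions

Hit rate = 14/21 = 2/3

Answer: 2/3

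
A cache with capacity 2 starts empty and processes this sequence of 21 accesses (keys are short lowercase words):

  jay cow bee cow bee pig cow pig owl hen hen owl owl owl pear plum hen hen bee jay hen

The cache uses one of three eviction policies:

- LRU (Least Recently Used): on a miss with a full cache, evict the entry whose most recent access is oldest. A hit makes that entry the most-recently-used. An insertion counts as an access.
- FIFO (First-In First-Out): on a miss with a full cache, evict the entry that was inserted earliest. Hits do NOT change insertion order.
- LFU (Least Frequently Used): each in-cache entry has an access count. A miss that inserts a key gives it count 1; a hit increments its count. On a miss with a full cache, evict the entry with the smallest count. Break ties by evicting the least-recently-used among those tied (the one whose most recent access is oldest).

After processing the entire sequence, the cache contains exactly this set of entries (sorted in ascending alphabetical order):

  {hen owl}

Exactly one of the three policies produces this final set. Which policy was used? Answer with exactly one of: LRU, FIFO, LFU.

Answer: LFU

Derivation:
Simulating under each policy and comparing final sets:
  LRU: final set = {hen jay} -> differs
  FIFO: final set = {hen jay} -> differs
  LFU: final set = {hen owl} -> MATCHES target
Only LFU produces the target set.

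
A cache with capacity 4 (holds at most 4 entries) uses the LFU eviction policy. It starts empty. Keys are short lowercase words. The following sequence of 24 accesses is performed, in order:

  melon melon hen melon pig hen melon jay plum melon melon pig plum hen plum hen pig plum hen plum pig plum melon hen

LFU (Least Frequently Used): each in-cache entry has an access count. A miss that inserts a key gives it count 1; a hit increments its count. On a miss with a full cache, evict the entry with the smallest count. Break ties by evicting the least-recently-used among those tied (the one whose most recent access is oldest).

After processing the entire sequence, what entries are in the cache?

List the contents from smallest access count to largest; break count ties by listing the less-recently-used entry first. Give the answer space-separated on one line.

Answer: pig plum hen melon

Derivation:
LFU simulation (capacity=4):
  1. access melon: MISS. Cache: [melon(c=1)]
  2. access melon: HIT, count now 2. Cache: [melon(c=2)]
  3. access hen: MISS. Cache: [hen(c=1) melon(c=2)]
  4. access melon: HIT, count now 3. Cache: [hen(c=1) melon(c=3)]
  5. access pig: MISS. Cache: [hen(c=1) pig(c=1) melon(c=3)]
  6. access hen: HIT, count now 2. Cache: [pig(c=1) hen(c=2) melon(c=3)]
  7. access melon: HIT, count now 4. Cache: [pig(c=1) hen(c=2) melon(c=4)]
  8. access jay: MISS. Cache: [pig(c=1) jay(c=1) hen(c=2) melon(c=4)]
  9. access plum: MISS, evict pig(c=1). Cache: [jay(c=1) plum(c=1) hen(c=2) melon(c=4)]
  10. access melon: HIT, count now 5. Cache: [jay(c=1) plum(c=1) hen(c=2) melon(c=5)]
  11. access melon: HIT, count now 6. Cache: [jay(c=1) plum(c=1) hen(c=2) melon(c=6)]
  12. access pig: MISS, evict jay(c=1). Cache: [plum(c=1) pig(c=1) hen(c=2) melon(c=6)]
  13. access plum: HIT, count now 2. Cache: [pig(c=1) hen(c=2) plum(c=2) melon(c=6)]
  14. access hen: HIT, count now 3. Cache: [pig(c=1) plum(c=2) hen(c=3) melon(c=6)]
  15. access plum: HIT, count now 3. Cache: [pig(c=1) hen(c=3) plum(c=3) melon(c=6)]
  16. access hen: HIT, count now 4. Cache: [pig(c=1) plum(c=3) hen(c=4) melon(c=6)]
  17. access pig: HIT, count now 2. Cache: [pig(c=2) plum(c=3) hen(c=4) melon(c=6)]
  18. access plum: HIT, count now 4. Cache: [pig(c=2) hen(c=4) plum(c=4) melon(c=6)]
  19. access hen: HIT, count now 5. Cache: [pig(c=2) plum(c=4) hen(c=5) melon(c=6)]
  20. access plum: HIT, count now 5. Cache: [pig(c=2) hen(c=5) plum(c=5) melon(c=6)]
  21. access pig: HIT, count now 3. Cache: [pig(c=3) hen(c=5) plum(c=5) melon(c=6)]
  22. access plum: HIT, count now 6. Cache: [pig(c=3) hen(c=5) melon(c=6) plum(c=6)]
  23. access melon: HIT, count now 7. Cache: [pig(c=3) hen(c=5) plum(c=6) melon(c=7)]
  24. access hen: HIT, count now 6. Cache: [pig(c=3) plum(c=6) hen(c=6) melon(c=7)]
Total: 18 hits, 6 misses, 2 evictions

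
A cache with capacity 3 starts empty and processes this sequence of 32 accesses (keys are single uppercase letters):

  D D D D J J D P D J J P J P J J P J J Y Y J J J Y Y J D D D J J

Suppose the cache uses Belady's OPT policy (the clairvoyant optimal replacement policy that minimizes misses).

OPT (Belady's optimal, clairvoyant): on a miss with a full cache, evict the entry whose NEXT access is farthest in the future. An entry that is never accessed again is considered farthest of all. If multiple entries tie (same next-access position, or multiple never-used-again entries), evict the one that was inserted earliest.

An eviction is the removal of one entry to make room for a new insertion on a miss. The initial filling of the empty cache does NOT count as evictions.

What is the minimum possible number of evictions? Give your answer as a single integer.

Answer: 1

Derivation:
OPT (Belady) simulation (capacity=3):
  1. access D: MISS. Cache: [D]
  2. access D: HIT. Next use of D: step 3. Cache: [D]
  3. access D: HIT. Next use of D: step 4. Cache: [D]
  4. access D: HIT. Next use of D: step 7. Cache: [D]
  5. access J: MISS. Cache: [D J]
  6. access J: HIT. Next use of J: step 10. Cache: [D J]
  7. access D: HIT. Next use of D: step 9. Cache: [D J]
  8. access P: MISS. Cache: [D J P]
  9. access D: HIT. Next use of D: step 28. Cache: [D J P]
  10. access J: HIT. Next use of J: step 11. Cache: [D J P]
  11. access J: HIT. Next use of J: step 13. Cache: [D J P]
  12. access P: HIT. Next use of P: step 14. Cache: [D J P]
  13. access J: HIT. Next use of J: step 15. Cache: [D J P]
  14. access P: HIT. Next use of P: step 17. Cache: [D J P]
  15. access J: HIT. Next use of J: step 16. Cache: [D J P]
  16. access J: HIT. Next use of J: step 18. Cache: [D J P]
  17. access P: HIT. Next use of P: never. Cache: [D J P]
  18. access J: HIT. Next use of J: step 19. Cache: [D J P]
  19. access J: HIT. Next use of J: step 22. Cache: [D J P]
  20. access Y: MISS, evict P (next use: never). Cache: [D J Y]
  21. access Y: HIT. Next use of Y: step 25. Cache: [D J Y]
  22. access J: HIT. Next use of J: step 23. Cache: [D J Y]
  23. access J: HIT. Next use of J: step 24. Cache: [D J Y]
  24. access J: HIT. Next use of J: step 27. Cache: [D J Y]
  25. access Y: HIT. Next use of Y: step 26. Cache: [D J Y]
  26. access Y: HIT. Next use of Y: never. Cache: [D J Y]
  27. access J: HIT. Next use of J: step 31. Cache: [D J Y]
  28. access D: HIT. Next use of D: step 29. Cache: [D J Y]
  29. access D: HIT. Next use of D: step 30. Cache: [D J Y]
  30. access D: HIT. Next use of D: never. Cache: [D J Y]
  31. access J: HIT. Next use of J: step 32. Cache: [D J Y]
  32. access J: HIT. Next use of J: never. Cache: [D J Y]
Total: 28 hits, 4 misses, 1 evictions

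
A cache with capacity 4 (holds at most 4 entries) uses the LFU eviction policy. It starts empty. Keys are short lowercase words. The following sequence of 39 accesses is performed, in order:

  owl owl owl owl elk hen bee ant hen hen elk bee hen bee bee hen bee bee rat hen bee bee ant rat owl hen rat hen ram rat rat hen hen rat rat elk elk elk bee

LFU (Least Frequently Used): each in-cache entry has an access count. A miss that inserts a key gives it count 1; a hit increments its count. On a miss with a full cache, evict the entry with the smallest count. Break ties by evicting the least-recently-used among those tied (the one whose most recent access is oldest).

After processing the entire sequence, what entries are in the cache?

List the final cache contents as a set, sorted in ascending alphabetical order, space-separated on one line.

Answer: bee elk hen owl

Derivation:
LFU simulation (capacity=4):
  1. access owl: MISS. Cache: [owl(c=1)]
  2. access owl: HIT, count now 2. Cache: [owl(c=2)]
  3. access owl: HIT, count now 3. Cache: [owl(c=3)]
  4. access owl: HIT, count now 4. Cache: [owl(c=4)]
  5. access elk: MISS. Cache: [elk(c=1) owl(c=4)]
  6. access hen: MISS. Cache: [elk(c=1) hen(c=1) owl(c=4)]
  7. access bee: MISS. Cache: [elk(c=1) hen(c=1) bee(c=1) owl(c=4)]
  8. access ant: MISS, evict elk(c=1). Cache: [hen(c=1) bee(c=1) ant(c=1) owl(c=4)]
  9. access hen: HIT, count now 2. Cache: [bee(c=1) ant(c=1) hen(c=2) owl(c=4)]
  10. access hen: HIT, count now 3. Cache: [bee(c=1) ant(c=1) hen(c=3) owl(c=4)]
  11. access elk: MISS, evict bee(c=1). Cache: [ant(c=1) elk(c=1) hen(c=3) owl(c=4)]
  12. access bee: MISS, evict ant(c=1). Cache: [elk(c=1) bee(c=1) hen(c=3) owl(c=4)]
  13. access hen: HIT, count now 4. Cache: [elk(c=1) bee(c=1) owl(c=4) hen(c=4)]
  14. access bee: HIT, count now 2. Cache: [elk(c=1) bee(c=2) owl(c=4) hen(c=4)]
  15. access bee: HIT, count now 3. Cache: [elk(c=1) bee(c=3) owl(c=4) hen(c=4)]
  16. access hen: HIT, count now 5. Cache: [elk(c=1) bee(c=3) owl(c=4) hen(c=5)]
  17. access bee: HIT, count now 4. Cache: [elk(c=1) owl(c=4) bee(c=4) hen(c=5)]
  18. access bee: HIT, count now 5. Cache: [elk(c=1) owl(c=4) hen(c=5) bee(c=5)]
  19. access rat: MISS, evict elk(c=1). Cache: [rat(c=1) owl(c=4) hen(c=5) bee(c=5)]
  20. access hen: HIT, count now 6. Cache: [rat(c=1) owl(c=4) bee(c=5) hen(c=6)]
  21. access bee: HIT, count now 6. Cache: [rat(c=1) owl(c=4) hen(c=6) bee(c=6)]
  22. access bee: HIT, count now 7. Cache: [rat(c=1) owl(c=4) hen(c=6) bee(c=7)]
  23. access ant: MISS, evict rat(c=1). Cache: [ant(c=1) owl(c=4) hen(c=6) bee(c=7)]
  24. access rat: MISS, evict ant(c=1). Cache: [rat(c=1) owl(c=4) hen(c=6) bee(c=7)]
  25. access owl: HIT, count now 5. Cache: [rat(c=1) owl(c=5) hen(c=6) bee(c=7)]
  26. access hen: HIT, count now 7. Cache: [rat(c=1) owl(c=5) bee(c=7) hen(c=7)]
  27. access rat: HIT, count now 2. Cache: [rat(c=2) owl(c=5) bee(c=7) hen(c=7)]
  28. access hen: HIT, count now 8. Cache: [rat(c=2) owl(c=5) bee(c=7) hen(c=8)]
  29. access ram: MISS, evict rat(c=2). Cache: [ram(c=1) owl(c=5) bee(c=7) hen(c=8)]
  30. access rat: MISS, evict ram(c=1). Cache: [rat(c=1) owl(c=5) bee(c=7) hen(c=8)]
  31. access rat: HIT, count now 2. Cache: [rat(c=2) owl(c=5) bee(c=7) hen(c=8)]
  32. access hen: HIT, count now 9. Cache: [rat(c=2) owl(c=5) bee(c=7) hen(c=9)]
  33. access hen: HIT, count now 10. Cache: [rat(c=2) owl(c=5) bee(c=7) hen(c=10)]
  34. access rat: HIT, count now 3. Cache: [rat(c=3) owl(c=5) bee(c=7) hen(c=10)]
  35. access rat: HIT, count now 4. Cache: [rat(c=4) owl(c=5) bee(c=7) hen(c=10)]
  36. access elk: MISS, evict rat(c=4). Cache: [elk(c=1) owl(c=5) bee(c=7) hen(c=10)]
  37. access elk: HIT, count now 2. Cache: [elk(c=2) owl(c=5) bee(c=7) hen(c=10)]
  38. access elk: HIT, count now 3. Cache: [elk(c=3) owl(c=5) bee(c=7) hen(c=10)]
  39. access bee: HIT, count now 8. Cache: [elk(c=3) owl(c=5) bee(c=8) hen(c=10)]
Total: 26 hits, 13 misses, 9 evictions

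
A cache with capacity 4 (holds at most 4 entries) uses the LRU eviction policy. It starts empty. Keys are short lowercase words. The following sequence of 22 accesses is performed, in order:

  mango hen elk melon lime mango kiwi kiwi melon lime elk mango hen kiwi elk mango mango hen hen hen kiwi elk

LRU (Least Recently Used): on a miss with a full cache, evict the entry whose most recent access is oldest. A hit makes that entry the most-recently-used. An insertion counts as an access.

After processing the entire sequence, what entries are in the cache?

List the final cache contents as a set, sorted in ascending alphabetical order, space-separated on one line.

LRU simulation (capacity=4):
  1. access mango: MISS. Cache (LRU->MRU): [mango]
  2. access hen: MISS. Cache (LRU->MRU): [mango hen]
  3. access elk: MISS. Cache (LRU->MRU): [mango hen elk]
  4. access melon: MISS. Cache (LRU->MRU): [mango hen elk melon]
  5. access lime: MISS, evict mango. Cache (LRU->MRU): [hen elk melon lime]
  6. access mango: MISS, evict hen. Cache (LRU->MRU): [elk melon lime mango]
  7. access kiwi: MISS, evict elk. Cache (LRU->MRU): [melon lime mango kiwi]
  8. access kiwi: HIT. Cache (LRU->MRU): [melon lime mango kiwi]
  9. access melon: HIT. Cache (LRU->MRU): [lime mango kiwi melon]
  10. access lime: HIT. Cache (LRU->MRU): [mango kiwi melon lime]
  11. access elk: MISS, evict mango. Cache (LRU->MRU): [kiwi melon lime elk]
  12. access mango: MISS, evict kiwi. Cache (LRU->MRU): [melon lime elk mango]
  13. access hen: MISS, evict melon. Cache (LRU->MRU): [lime elk mango hen]
  14. access kiwi: MISS, evict lime. Cache (LRU->MRU): [elk mango hen kiwi]
  15. access elk: HIT. Cache (LRU->MRU): [mango hen kiwi elk]
  16. access mango: HIT. Cache (LRU->MRU): [hen kiwi elk mango]
  17. access mango: HIT. Cache (LRU->MRU): [hen kiwi elk mango]
  18. access hen: HIT. Cache (LRU->MRU): [kiwi elk mango hen]
  19. access hen: HIT. Cache (LRU->MRU): [kiwi elk mango hen]
  20. access hen: HIT. Cache (LRU->MRU): [kiwi elk mango hen]
  21. access kiwi: HIT. Cache (LRU->MRU): [elk mango hen kiwi]
  22. access elk: HIT. Cache (LRU->MRU): [mango hen kiwi elk]
Total: 11 hits, 11 misses, 7 evictions

Answer: elk hen kiwi mango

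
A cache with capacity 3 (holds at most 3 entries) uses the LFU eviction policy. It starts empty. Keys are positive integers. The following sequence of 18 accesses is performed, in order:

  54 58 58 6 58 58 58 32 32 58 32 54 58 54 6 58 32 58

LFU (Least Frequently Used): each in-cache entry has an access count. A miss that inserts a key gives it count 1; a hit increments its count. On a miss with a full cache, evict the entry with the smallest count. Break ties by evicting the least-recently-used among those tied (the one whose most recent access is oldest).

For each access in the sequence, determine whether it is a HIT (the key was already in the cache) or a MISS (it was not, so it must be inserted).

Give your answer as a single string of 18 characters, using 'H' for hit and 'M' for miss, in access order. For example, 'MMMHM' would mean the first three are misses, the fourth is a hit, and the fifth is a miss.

LFU simulation (capacity=3):
  1. access 54: MISS. Cache: [54(c=1)]
  2. access 58: MISS. Cache: [54(c=1) 58(c=1)]
  3. access 58: HIT, count now 2. Cache: [54(c=1) 58(c=2)]
  4. access 6: MISS. Cache: [54(c=1) 6(c=1) 58(c=2)]
  5. access 58: HIT, count now 3. Cache: [54(c=1) 6(c=1) 58(c=3)]
  6. access 58: HIT, count now 4. Cache: [54(c=1) 6(c=1) 58(c=4)]
  7. access 58: HIT, count now 5. Cache: [54(c=1) 6(c=1) 58(c=5)]
  8. access 32: MISS, evict 54(c=1). Cache: [6(c=1) 32(c=1) 58(c=5)]
  9. access 32: HIT, count now 2. Cache: [6(c=1) 32(c=2) 58(c=5)]
  10. access 58: HIT, count now 6. Cache: [6(c=1) 32(c=2) 58(c=6)]
  11. access 32: HIT, count now 3. Cache: [6(c=1) 32(c=3) 58(c=6)]
  12. access 54: MISS, evict 6(c=1). Cache: [54(c=1) 32(c=3) 58(c=6)]
  13. access 58: HIT, count now 7. Cache: [54(c=1) 32(c=3) 58(c=7)]
  14. access 54: HIT, count now 2. Cache: [54(c=2) 32(c=3) 58(c=7)]
  15. access 6: MISS, evict 54(c=2). Cache: [6(c=1) 32(c=3) 58(c=7)]
  16. access 58: HIT, count now 8. Cache: [6(c=1) 32(c=3) 58(c=8)]
  17. access 32: HIT, count now 4. Cache: [6(c=1) 32(c=4) 58(c=8)]
  18. access 58: HIT, count now 9. Cache: [6(c=1) 32(c=4) 58(c=9)]
Total: 12 hits, 6 misses, 3 evictions

Answer: MMHMHHHMHHHMHHMHHH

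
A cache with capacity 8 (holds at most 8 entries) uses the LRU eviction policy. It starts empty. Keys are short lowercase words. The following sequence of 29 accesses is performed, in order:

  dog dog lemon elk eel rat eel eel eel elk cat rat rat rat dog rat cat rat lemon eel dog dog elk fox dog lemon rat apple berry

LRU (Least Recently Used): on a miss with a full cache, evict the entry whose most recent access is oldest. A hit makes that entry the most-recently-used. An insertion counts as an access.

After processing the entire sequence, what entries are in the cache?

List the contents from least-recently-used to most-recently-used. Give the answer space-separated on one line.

LRU simulation (capacity=8):
  1. access dog: MISS. Cache (LRU->MRU): [dog]
  2. access dog: HIT. Cache (LRU->MRU): [dog]
  3. access lemon: MISS. Cache (LRU->MRU): [dog lemon]
  4. access elk: MISS. Cache (LRU->MRU): [dog lemon elk]
  5. access eel: MISS. Cache (LRU->MRU): [dog lemon elk eel]
  6. access rat: MISS. Cache (LRU->MRU): [dog lemon elk eel rat]
  7. access eel: HIT. Cache (LRU->MRU): [dog lemon elk rat eel]
  8. access eel: HIT. Cache (LRU->MRU): [dog lemon elk rat eel]
  9. access eel: HIT. Cache (LRU->MRU): [dog lemon elk rat eel]
  10. access elk: HIT. Cache (LRU->MRU): [dog lemon rat eel elk]
  11. access cat: MISS. Cache (LRU->MRU): [dog lemon rat eel elk cat]
  12. access rat: HIT. Cache (LRU->MRU): [dog lemon eel elk cat rat]
  13. access rat: HIT. Cache (LRU->MRU): [dog lemon eel elk cat rat]
  14. access rat: HIT. Cache (LRU->MRU): [dog lemon eel elk cat rat]
  15. access dog: HIT. Cache (LRU->MRU): [lemon eel elk cat rat dog]
  16. access rat: HIT. Cache (LRU->MRU): [lemon eel elk cat dog rat]
  17. access cat: HIT. Cache (LRU->MRU): [lemon eel elk dog rat cat]
  18. access rat: HIT. Cache (LRU->MRU): [lemon eel elk dog cat rat]
  19. access lemon: HIT. Cache (LRU->MRU): [eel elk dog cat rat lemon]
  20. access eel: HIT. Cache (LRU->MRU): [elk dog cat rat lemon eel]
  21. access dog: HIT. Cache (LRU->MRU): [elk cat rat lemon eel dog]
  22. access dog: HIT. Cache (LRU->MRU): [elk cat rat lemon eel dog]
  23. access elk: HIT. Cache (LRU->MRU): [cat rat lemon eel dog elk]
  24. access fox: MISS. Cache (LRU->MRU): [cat rat lemon eel dog elk fox]
  25. access dog: HIT. Cache (LRU->MRU): [cat rat lemon eel elk fox dog]
  26. access lemon: HIT. Cache (LRU->MRU): [cat rat eel elk fox dog lemon]
  27. access rat: HIT. Cache (LRU->MRU): [cat eel elk fox dog lemon rat]
  28. access apple: MISS. Cache (LRU->MRU): [cat eel elk fox dog lemon rat apple]
  29. access berry: MISS, evict cat. Cache (LRU->MRU): [eel elk fox dog lemon rat apple berry]
Total: 20 hits, 9 misses, 1 evictions

Answer: eel elk fox dog lemon rat apple berry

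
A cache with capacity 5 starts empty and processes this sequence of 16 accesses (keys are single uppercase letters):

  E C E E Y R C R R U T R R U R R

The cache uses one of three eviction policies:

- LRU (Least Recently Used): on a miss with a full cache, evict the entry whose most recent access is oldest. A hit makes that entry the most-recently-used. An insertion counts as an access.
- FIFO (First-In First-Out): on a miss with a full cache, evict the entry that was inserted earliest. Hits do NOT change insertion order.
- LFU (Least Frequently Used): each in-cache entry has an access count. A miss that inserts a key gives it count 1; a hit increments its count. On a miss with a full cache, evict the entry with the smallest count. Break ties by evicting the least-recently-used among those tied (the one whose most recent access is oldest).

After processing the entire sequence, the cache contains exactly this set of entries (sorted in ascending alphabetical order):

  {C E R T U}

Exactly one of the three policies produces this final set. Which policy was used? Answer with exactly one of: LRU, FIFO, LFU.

Answer: LFU

Derivation:
Simulating under each policy and comparing final sets:
  LRU: final set = {C R T U Y} -> differs
  FIFO: final set = {C R T U Y} -> differs
  LFU: final set = {C E R T U} -> MATCHES target
Only LFU produces the target set.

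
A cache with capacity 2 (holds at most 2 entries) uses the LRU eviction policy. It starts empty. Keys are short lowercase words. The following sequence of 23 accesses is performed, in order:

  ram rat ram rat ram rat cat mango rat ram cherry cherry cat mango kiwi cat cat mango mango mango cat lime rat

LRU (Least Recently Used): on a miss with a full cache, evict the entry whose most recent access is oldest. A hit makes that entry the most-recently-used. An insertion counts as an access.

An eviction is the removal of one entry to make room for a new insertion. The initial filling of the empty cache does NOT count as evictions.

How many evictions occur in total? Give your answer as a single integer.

Answer: 12

Derivation:
LRU simulation (capacity=2):
  1. access ram: MISS. Cache (LRU->MRU): [ram]
  2. access rat: MISS. Cache (LRU->MRU): [ram rat]
  3. access ram: HIT. Cache (LRU->MRU): [rat ram]
  4. access rat: HIT. Cache (LRU->MRU): [ram rat]
  5. access ram: HIT. Cache (LRU->MRU): [rat ram]
  6. access rat: HIT. Cache (LRU->MRU): [ram rat]
  7. access cat: MISS, evict ram. Cache (LRU->MRU): [rat cat]
  8. access mango: MISS, evict rat. Cache (LRU->MRU): [cat mango]
  9. access rat: MISS, evict cat. Cache (LRU->MRU): [mango rat]
  10. access ram: MISS, evict mango. Cache (LRU->MRU): [rat ram]
  11. access cherry: MISS, evict rat. Cache (LRU->MRU): [ram cherry]
  12. access cherry: HIT. Cache (LRU->MRU): [ram cherry]
  13. access cat: MISS, evict ram. Cache (LRU->MRU): [cherry cat]
  14. access mango: MISS, evict cherry. Cache (LRU->MRU): [cat mango]
  15. access kiwi: MISS, evict cat. Cache (LRU->MRU): [mango kiwi]
  16. access cat: MISS, evict mango. Cache (LRU->MRU): [kiwi cat]
  17. access cat: HIT. Cache (LRU->MRU): [kiwi cat]
  18. access mango: MISS, evict kiwi. Cache (LRU->MRU): [cat mango]
  19. access mango: HIT. Cache (LRU->MRU): [cat mango]
  20. access mango: HIT. Cache (LRU->MRU): [cat mango]
  21. access cat: HIT. Cache (LRU->MRU): [mango cat]
  22. access lime: MISS, evict mango. Cache (LRU->MRU): [cat lime]
  23. access rat: MISS, evict cat. Cache (LRU->MRU): [lime rat]
Total: 9 hits, 14 misses, 12 evictions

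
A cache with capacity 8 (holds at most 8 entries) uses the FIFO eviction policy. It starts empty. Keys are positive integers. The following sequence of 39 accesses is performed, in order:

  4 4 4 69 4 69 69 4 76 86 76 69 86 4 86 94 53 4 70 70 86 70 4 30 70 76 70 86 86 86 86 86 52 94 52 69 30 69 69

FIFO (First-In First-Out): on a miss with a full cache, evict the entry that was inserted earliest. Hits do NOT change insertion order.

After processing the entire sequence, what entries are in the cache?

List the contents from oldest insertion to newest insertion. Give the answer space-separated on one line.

Answer: 69 76 86 94 53 70 30 52

Derivation:
FIFO simulation (capacity=8):
  1. access 4: MISS. Cache (old->new): [4]
  2. access 4: HIT. Cache (old->new): [4]
  3. access 4: HIT. Cache (old->new): [4]
  4. access 69: MISS. Cache (old->new): [4 69]
  5. access 4: HIT. Cache (old->new): [4 69]
  6. access 69: HIT. Cache (old->new): [4 69]
  7. access 69: HIT. Cache (old->new): [4 69]
  8. access 4: HIT. Cache (old->new): [4 69]
  9. access 76: MISS. Cache (old->new): [4 69 76]
  10. access 86: MISS. Cache (old->new): [4 69 76 86]
  11. access 76: HIT. Cache (old->new): [4 69 76 86]
  12. access 69: HIT. Cache (old->new): [4 69 76 86]
  13. access 86: HIT. Cache (old->new): [4 69 76 86]
  14. access 4: HIT. Cache (old->new): [4 69 76 86]
  15. access 86: HIT. Cache (old->new): [4 69 76 86]
  16. access 94: MISS. Cache (old->new): [4 69 76 86 94]
  17. access 53: MISS. Cache (old->new): [4 69 76 86 94 53]
  18. access 4: HIT. Cache (old->new): [4 69 76 86 94 53]
  19. access 70: MISS. Cache (old->new): [4 69 76 86 94 53 70]
  20. access 70: HIT. Cache (old->new): [4 69 76 86 94 53 70]
  21. access 86: HIT. Cache (old->new): [4 69 76 86 94 53 70]
  22. access 70: HIT. Cache (old->new): [4 69 76 86 94 53 70]
  23. access 4: HIT. Cache (old->new): [4 69 76 86 94 53 70]
  24. access 30: MISS. Cache (old->new): [4 69 76 86 94 53 70 30]
  25. access 70: HIT. Cache (old->new): [4 69 76 86 94 53 70 30]
  26. access 76: HIT. Cache (old->new): [4 69 76 86 94 53 70 30]
  27. access 70: HIT. Cache (old->new): [4 69 76 86 94 53 70 30]
  28. access 86: HIT. Cache (old->new): [4 69 76 86 94 53 70 30]
  29. access 86: HIT. Cache (old->new): [4 69 76 86 94 53 70 30]
  30. access 86: HIT. Cache (old->new): [4 69 76 86 94 53 70 30]
  31. access 86: HIT. Cache (old->new): [4 69 76 86 94 53 70 30]
  32. access 86: HIT. Cache (old->new): [4 69 76 86 94 53 70 30]
  33. access 52: MISS, evict 4. Cache (old->new): [69 76 86 94 53 70 30 52]
  34. access 94: HIT. Cache (old->new): [69 76 86 94 53 70 30 52]
  35. access 52: HIT. Cache (old->new): [69 76 86 94 53 70 30 52]
  36. access 69: HIT. Cache (old->new): [69 76 86 94 53 70 30 52]
  37. access 30: HIT. Cache (old->new): [69 76 86 94 53 70 30 52]
  38. access 69: HIT. Cache (old->new): [69 76 86 94 53 70 30 52]
  39. access 69: HIT. Cache (old->new): [69 76 86 94 53 70 30 52]
Total: 30 hits, 9 misses, 1 evictions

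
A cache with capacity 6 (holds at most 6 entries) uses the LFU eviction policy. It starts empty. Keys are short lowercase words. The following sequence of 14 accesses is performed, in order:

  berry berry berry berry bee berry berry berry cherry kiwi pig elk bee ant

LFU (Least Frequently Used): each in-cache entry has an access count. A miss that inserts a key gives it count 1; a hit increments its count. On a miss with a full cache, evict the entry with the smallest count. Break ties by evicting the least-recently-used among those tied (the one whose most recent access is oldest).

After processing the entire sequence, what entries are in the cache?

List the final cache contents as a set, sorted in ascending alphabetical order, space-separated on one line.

LFU simulation (capacity=6):
  1. access berry: MISS. Cache: [berry(c=1)]
  2. access berry: HIT, count now 2. Cache: [berry(c=2)]
  3. access berry: HIT, count now 3. Cache: [berry(c=3)]
  4. access berry: HIT, count now 4. Cache: [berry(c=4)]
  5. access bee: MISS. Cache: [bee(c=1) berry(c=4)]
  6. access berry: HIT, count now 5. Cache: [bee(c=1) berry(c=5)]
  7. access berry: HIT, count now 6. Cache: [bee(c=1) berry(c=6)]
  8. access berry: HIT, count now 7. Cache: [bee(c=1) berry(c=7)]
  9. access cherry: MISS. Cache: [bee(c=1) cherry(c=1) berry(c=7)]
  10. access kiwi: MISS. Cache: [bee(c=1) cherry(c=1) kiwi(c=1) berry(c=7)]
  11. access pig: MISS. Cache: [bee(c=1) cherry(c=1) kiwi(c=1) pig(c=1) berry(c=7)]
  12. access elk: MISS. Cache: [bee(c=1) cherry(c=1) kiwi(c=1) pig(c=1) elk(c=1) berry(c=7)]
  13. access bee: HIT, count now 2. Cache: [cherry(c=1) kiwi(c=1) pig(c=1) elk(c=1) bee(c=2) berry(c=7)]
  14. access ant: MISS, evict cherry(c=1). Cache: [kiwi(c=1) pig(c=1) elk(c=1) ant(c=1) bee(c=2) berry(c=7)]
Total: 7 hits, 7 misses, 1 evictions

Answer: ant bee berry elk kiwi pig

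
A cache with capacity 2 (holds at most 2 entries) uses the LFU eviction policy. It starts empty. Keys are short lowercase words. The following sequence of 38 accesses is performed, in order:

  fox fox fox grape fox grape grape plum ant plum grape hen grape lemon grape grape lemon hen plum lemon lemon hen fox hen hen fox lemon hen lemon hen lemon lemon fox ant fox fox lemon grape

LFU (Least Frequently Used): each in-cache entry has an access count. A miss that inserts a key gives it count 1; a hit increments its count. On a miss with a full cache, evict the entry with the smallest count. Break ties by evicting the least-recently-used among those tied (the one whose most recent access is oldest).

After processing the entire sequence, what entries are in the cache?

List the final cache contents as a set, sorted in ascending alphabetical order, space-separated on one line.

LFU simulation (capacity=2):
  1. access fox: MISS. Cache: [fox(c=1)]
  2. access fox: HIT, count now 2. Cache: [fox(c=2)]
  3. access fox: HIT, count now 3. Cache: [fox(c=3)]
  4. access grape: MISS. Cache: [grape(c=1) fox(c=3)]
  5. access fox: HIT, count now 4. Cache: [grape(c=1) fox(c=4)]
  6. access grape: HIT, count now 2. Cache: [grape(c=2) fox(c=4)]
  7. access grape: HIT, count now 3. Cache: [grape(c=3) fox(c=4)]
  8. access plum: MISS, evict grape(c=3). Cache: [plum(c=1) fox(c=4)]
  9. access ant: MISS, evict plum(c=1). Cache: [ant(c=1) fox(c=4)]
  10. access plum: MISS, evict ant(c=1). Cache: [plum(c=1) fox(c=4)]
  11. access grape: MISS, evict plum(c=1). Cache: [grape(c=1) fox(c=4)]
  12. access hen: MISS, evict grape(c=1). Cache: [hen(c=1) fox(c=4)]
  13. access grape: MISS, evict hen(c=1). Cache: [grape(c=1) fox(c=4)]
  14. access lemon: MISS, evict grape(c=1). Cache: [lemon(c=1) fox(c=4)]
  15. access grape: MISS, evict lemon(c=1). Cache: [grape(c=1) fox(c=4)]
  16. access grape: HIT, count now 2. Cache: [grape(c=2) fox(c=4)]
  17. access lemon: MISS, evict grape(c=2). Cache: [lemon(c=1) fox(c=4)]
  18. access hen: MISS, evict lemon(c=1). Cache: [hen(c=1) fox(c=4)]
  19. access plum: MISS, evict hen(c=1). Cache: [plum(c=1) fox(c=4)]
  20. access lemon: MISS, evict plum(c=1). Cache: [lemon(c=1) fox(c=4)]
  21. access lemon: HIT, count now 2. Cache: [lemon(c=2) fox(c=4)]
  22. access hen: MISS, evict lemon(c=2). Cache: [hen(c=1) fox(c=4)]
  23. access fox: HIT, count now 5. Cache: [hen(c=1) fox(c=5)]
  24. access hen: HIT, count now 2. Cache: [hen(c=2) fox(c=5)]
  25. access hen: HIT, count now 3. Cache: [hen(c=3) fox(c=5)]
  26. access fox: HIT, count now 6. Cache: [hen(c=3) fox(c=6)]
  27. access lemon: MISS, evict hen(c=3). Cache: [lemon(c=1) fox(c=6)]
  28. access hen: MISS, evict lemon(c=1). Cache: [hen(c=1) fox(c=6)]
  29. access lemon: MISS, evict hen(c=1). Cache: [lemon(c=1) fox(c=6)]
  30. access hen: MISS, evict lemon(c=1). Cache: [hen(c=1) fox(c=6)]
  31. access lemon: MISS, evict hen(c=1). Cache: [lemon(c=1) fox(c=6)]
  32. access lemon: HIT, count now 2. Cache: [lemon(c=2) fox(c=6)]
  33. access fox: HIT, count now 7. Cache: [lemon(c=2) fox(c=7)]
  34. access ant: MISS, evict lemon(c=2). Cache: [ant(c=1) fox(c=7)]
  35. access fox: HIT, count now 8. Cache: [ant(c=1) fox(c=8)]
  36. access fox: HIT, count now 9. Cache: [ant(c=1) fox(c=9)]
  37. access lemon: MISS, evict ant(c=1). Cache: [lemon(c=1) fox(c=9)]
  38. access grape: MISS, evict lemon(c=1). Cache: [grape(c=1) fox(c=9)]
Total: 15 hits, 23 misses, 21 evictions

Answer: fox grape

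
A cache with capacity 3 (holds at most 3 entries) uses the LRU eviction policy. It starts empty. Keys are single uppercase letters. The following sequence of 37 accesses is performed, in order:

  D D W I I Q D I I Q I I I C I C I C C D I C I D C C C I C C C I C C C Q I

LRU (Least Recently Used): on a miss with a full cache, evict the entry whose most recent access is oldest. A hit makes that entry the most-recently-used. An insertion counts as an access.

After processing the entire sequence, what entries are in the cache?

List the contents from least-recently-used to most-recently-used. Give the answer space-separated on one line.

Answer: C Q I

Derivation:
LRU simulation (capacity=3):
  1. access D: MISS. Cache (LRU->MRU): [D]
  2. access D: HIT. Cache (LRU->MRU): [D]
  3. access W: MISS. Cache (LRU->MRU): [D W]
  4. access I: MISS. Cache (LRU->MRU): [D W I]
  5. access I: HIT. Cache (LRU->MRU): [D W I]
  6. access Q: MISS, evict D. Cache (LRU->MRU): [W I Q]
  7. access D: MISS, evict W. Cache (LRU->MRU): [I Q D]
  8. access I: HIT. Cache (LRU->MRU): [Q D I]
  9. access I: HIT. Cache (LRU->MRU): [Q D I]
  10. access Q: HIT. Cache (LRU->MRU): [D I Q]
  11. access I: HIT. Cache (LRU->MRU): [D Q I]
  12. access I: HIT. Cache (LRU->MRU): [D Q I]
  13. access I: HIT. Cache (LRU->MRU): [D Q I]
  14. access C: MISS, evict D. Cache (LRU->MRU): [Q I C]
  15. access I: HIT. Cache (LRU->MRU): [Q C I]
  16. access C: HIT. Cache (LRU->MRU): [Q I C]
  17. access I: HIT. Cache (LRU->MRU): [Q C I]
  18. access C: HIT. Cache (LRU->MRU): [Q I C]
  19. access C: HIT. Cache (LRU->MRU): [Q I C]
  20. access D: MISS, evict Q. Cache (LRU->MRU): [I C D]
  21. access I: HIT. Cache (LRU->MRU): [C D I]
  22. access C: HIT. Cache (LRU->MRU): [D I C]
  23. access I: HIT. Cache (LRU->MRU): [D C I]
  24. access D: HIT. Cache (LRU->MRU): [C I D]
  25. access C: HIT. Cache (LRU->MRU): [I D C]
  26. access C: HIT. Cache (LRU->MRU): [I D C]
  27. access C: HIT. Cache (LRU->MRU): [I D C]
  28. access I: HIT. Cache (LRU->MRU): [D C I]
  29. access C: HIT. Cache (LRU->MRU): [D I C]
  30. access C: HIT. Cache (LRU->MRU): [D I C]
  31. access C: HIT. Cache (LRU->MRU): [D I C]
  32. access I: HIT. Cache (LRU->MRU): [D C I]
  33. access C: HIT. Cache (LRU->MRU): [D I C]
  34. access C: HIT. Cache (LRU->MRU): [D I C]
  35. access C: HIT. Cache (LRU->MRU): [D I C]
  36. access Q: MISS, evict D. Cache (LRU->MRU): [I C Q]
  37. access I: HIT. Cache (LRU->MRU): [C Q I]
Total: 29 hits, 8 misses, 5 evictions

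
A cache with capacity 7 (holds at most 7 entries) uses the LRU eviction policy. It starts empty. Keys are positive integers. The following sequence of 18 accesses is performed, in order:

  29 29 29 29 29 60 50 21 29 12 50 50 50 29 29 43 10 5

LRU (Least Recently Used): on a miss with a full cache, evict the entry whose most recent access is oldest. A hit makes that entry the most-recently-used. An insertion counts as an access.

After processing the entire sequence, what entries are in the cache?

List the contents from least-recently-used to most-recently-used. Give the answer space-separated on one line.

LRU simulation (capacity=7):
  1. access 29: MISS. Cache (LRU->MRU): [29]
  2. access 29: HIT. Cache (LRU->MRU): [29]
  3. access 29: HIT. Cache (LRU->MRU): [29]
  4. access 29: HIT. Cache (LRU->MRU): [29]
  5. access 29: HIT. Cache (LRU->MRU): [29]
  6. access 60: MISS. Cache (LRU->MRU): [29 60]
  7. access 50: MISS. Cache (LRU->MRU): [29 60 50]
  8. access 21: MISS. Cache (LRU->MRU): [29 60 50 21]
  9. access 29: HIT. Cache (LRU->MRU): [60 50 21 29]
  10. access 12: MISS. Cache (LRU->MRU): [60 50 21 29 12]
  11. access 50: HIT. Cache (LRU->MRU): [60 21 29 12 50]
  12. access 50: HIT. Cache (LRU->MRU): [60 21 29 12 50]
  13. access 50: HIT. Cache (LRU->MRU): [60 21 29 12 50]
  14. access 29: HIT. Cache (LRU->MRU): [60 21 12 50 29]
  15. access 29: HIT. Cache (LRU->MRU): [60 21 12 50 29]
  16. access 43: MISS. Cache (LRU->MRU): [60 21 12 50 29 43]
  17. access 10: MISS. Cache (LRU->MRU): [60 21 12 50 29 43 10]
  18. access 5: MISS, evict 60. Cache (LRU->MRU): [21 12 50 29 43 10 5]
Total: 10 hits, 8 misses, 1 evictions

Answer: 21 12 50 29 43 10 5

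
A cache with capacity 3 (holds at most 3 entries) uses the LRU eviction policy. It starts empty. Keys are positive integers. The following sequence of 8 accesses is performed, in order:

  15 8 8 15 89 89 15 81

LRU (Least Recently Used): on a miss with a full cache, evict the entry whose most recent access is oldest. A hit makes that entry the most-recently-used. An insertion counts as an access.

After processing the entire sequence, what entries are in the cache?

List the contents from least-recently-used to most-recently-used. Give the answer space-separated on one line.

Answer: 89 15 81

Derivation:
LRU simulation (capacity=3):
  1. access 15: MISS. Cache (LRU->MRU): [15]
  2. access 8: MISS. Cache (LRU->MRU): [15 8]
  3. access 8: HIT. Cache (LRU->MRU): [15 8]
  4. access 15: HIT. Cache (LRU->MRU): [8 15]
  5. access 89: MISS. Cache (LRU->MRU): [8 15 89]
  6. access 89: HIT. Cache (LRU->MRU): [8 15 89]
  7. access 15: HIT. Cache (LRU->MRU): [8 89 15]
  8. access 81: MISS, evict 8. Cache (LRU->MRU): [89 15 81]
Total: 4 hits, 4 misses, 1 evictions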